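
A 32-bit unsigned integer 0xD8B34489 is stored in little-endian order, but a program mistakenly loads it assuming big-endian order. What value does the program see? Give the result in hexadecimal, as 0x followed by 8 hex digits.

0x8944B3D8

Stored little-endian, the bytes at ascending addresses are 89 44 B3 D8.
Read back as big-endian, the last byte is least significant, giving 0x8944B3D8.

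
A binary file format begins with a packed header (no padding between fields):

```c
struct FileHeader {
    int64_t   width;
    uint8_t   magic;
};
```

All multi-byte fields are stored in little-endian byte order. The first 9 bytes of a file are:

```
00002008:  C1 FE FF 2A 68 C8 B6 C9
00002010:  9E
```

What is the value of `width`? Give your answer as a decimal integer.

-3911718876601123135

`width` is the first field, at byte offset 0, occupying 8 bytes.
Bytes at offsets 0..7: C1 FE FF 2A 68 C8 B6 C9.
Little-endian stores the least-significant byte at the lowest address.
Reassemble most-significant byte first: C9 B6 C8 68 2A FF FE C1 → 0xC9B6C8682AFFFEC1.
Top bit is set, so as a signed 64-bit value this is 0xC9B6C8682AFFFEC1 − 2^64 = -3911718876601123135.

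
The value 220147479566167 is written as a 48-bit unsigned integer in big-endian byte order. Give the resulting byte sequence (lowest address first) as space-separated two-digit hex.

C8 39 14 51 57 57

220147479566167 in hexadecimal, padded to 48 bits, is 0xC83914515757.
Split into bytes (most-significant first): C8 39 14 51 57 57.
In big-endian order the high byte comes first in memory.
So the memory order matches the most-significant-first order: C8 39 14 51 57 57.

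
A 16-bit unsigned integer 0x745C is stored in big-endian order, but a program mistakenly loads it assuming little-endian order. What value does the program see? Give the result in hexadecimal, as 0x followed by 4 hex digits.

0x5C74

Stored big-endian, the bytes at ascending addresses are 74 5C.
Read back as little-endian, the first byte is least significant, giving 0x5C74.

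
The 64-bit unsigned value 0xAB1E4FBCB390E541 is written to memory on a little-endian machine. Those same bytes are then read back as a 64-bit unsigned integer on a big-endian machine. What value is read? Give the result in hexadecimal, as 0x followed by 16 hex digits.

0x41E590B3BC4F1EAB

Stored little-endian, the bytes at ascending addresses are 41 E5 90 B3 BC 4F 1E AB.
Read back as big-endian, the last byte is least significant, giving 0x41E590B3BC4F1EAB.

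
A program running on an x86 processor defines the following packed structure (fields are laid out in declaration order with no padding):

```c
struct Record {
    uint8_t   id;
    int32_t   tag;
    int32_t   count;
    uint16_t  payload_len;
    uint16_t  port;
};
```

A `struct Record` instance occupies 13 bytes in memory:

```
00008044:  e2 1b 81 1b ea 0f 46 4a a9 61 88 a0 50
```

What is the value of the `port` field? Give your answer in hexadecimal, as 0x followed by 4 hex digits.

0x50A0

`port` follows `id` (1 B), `tag` (4 B), `count` (4 B), `payload_len` (2 B), so it starts at offset 1 + 4 + 4 + 2 = 11 and occupies 2 bytes.
Bytes at offsets 11..12: A0 50.
Little-endian stores the least-significant byte at the lowest address.
Reassemble most-significant byte first: 50 A0 → 0x50A0.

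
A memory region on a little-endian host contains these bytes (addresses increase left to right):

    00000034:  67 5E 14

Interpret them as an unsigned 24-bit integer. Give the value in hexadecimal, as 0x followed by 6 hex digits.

Little-endian: lowest address holds the least-significant byte.
Reassemble most-significant byte first: 14 5E 67 → 0x145E67.

0x145E67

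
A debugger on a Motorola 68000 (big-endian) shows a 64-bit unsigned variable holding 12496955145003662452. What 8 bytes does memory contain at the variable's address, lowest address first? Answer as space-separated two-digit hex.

12496955145003662452 in hexadecimal, padded to 64 bits, is 0xAD6E1A7E1FEEFC74.
Split into bytes (most-significant first): AD 6E 1A 7E 1F EE FC 74.
In big-endian order the high byte comes first in memory.
So the memory order matches the most-significant-first order: AD 6E 1A 7E 1F EE FC 74.

AD 6E 1A 7E 1F EE FC 74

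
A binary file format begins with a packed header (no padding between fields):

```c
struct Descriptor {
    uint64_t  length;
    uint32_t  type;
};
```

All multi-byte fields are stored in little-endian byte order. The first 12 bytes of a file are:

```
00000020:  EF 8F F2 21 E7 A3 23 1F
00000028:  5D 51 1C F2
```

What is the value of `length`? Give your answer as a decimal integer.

2243817252462956527

`length` is the first field, at byte offset 0, occupying 8 bytes.
Bytes at offsets 0..7: EF 8F F2 21 E7 A3 23 1F.
Little-endian stores the least-significant byte at the lowest address.
Reassemble most-significant byte first: 1F 23 A3 E7 21 F2 8F EF → 0x1F23A3E721F28FEF.
0x1F23A3E721F28FEF = 2243817252462956527.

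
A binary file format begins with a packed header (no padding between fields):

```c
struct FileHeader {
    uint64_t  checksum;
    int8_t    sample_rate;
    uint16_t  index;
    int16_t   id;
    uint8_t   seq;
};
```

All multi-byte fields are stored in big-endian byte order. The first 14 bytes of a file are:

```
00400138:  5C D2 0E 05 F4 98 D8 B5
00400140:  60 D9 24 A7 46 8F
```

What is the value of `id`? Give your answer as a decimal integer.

`id` follows `checksum` (8 B), `sample_rate` (1 B), `index` (2 B), so it starts at offset 8 + 1 + 2 = 11 and occupies 2 bytes.
Bytes at offsets 11..12: A7 46.
In big-endian order the high byte comes first in memory.
The bytes are already most-significant first: 0xA746.
Top bit is set, so as a signed 16-bit value this is 0xA746 − 2^16 = -22714.

-22714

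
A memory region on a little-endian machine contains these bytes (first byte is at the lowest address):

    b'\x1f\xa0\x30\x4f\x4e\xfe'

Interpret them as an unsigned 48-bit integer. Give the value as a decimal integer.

279612289490975

Little-endian stores the least-significant byte at the lowest address.
Reassemble most-significant byte first: FE 4E 4F 30 A0 1F → 0xFE4E4F30A01F.
0xFE4E4F30A01F = 279612289490975.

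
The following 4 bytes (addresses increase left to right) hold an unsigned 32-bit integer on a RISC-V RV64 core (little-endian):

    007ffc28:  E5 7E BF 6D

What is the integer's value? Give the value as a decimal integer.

Little-endian: lowest address holds the least-significant byte.
Reassemble most-significant byte first: 6D BF 7E E5 → 0x6DBF7EE5.
0x6DBF7EE5 = 1841266405.

1841266405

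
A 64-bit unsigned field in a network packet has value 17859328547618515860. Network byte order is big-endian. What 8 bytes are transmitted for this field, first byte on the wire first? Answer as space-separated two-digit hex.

F7 D9 14 B0 F7 CB 6B 94

17859328547618515860 in hexadecimal, padded to 64 bits, is 0xF7D914B0F7CB6B94.
Split into bytes (most-significant first): F7 D9 14 B0 F7 CB 6B 94.
Big-endian: lowest address holds the most-significant byte.
So the memory order matches the most-significant-first order: F7 D9 14 B0 F7 CB 6B 94.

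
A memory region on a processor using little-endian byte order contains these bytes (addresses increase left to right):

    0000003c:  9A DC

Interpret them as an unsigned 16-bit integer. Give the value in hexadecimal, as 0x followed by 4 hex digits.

In little-endian order the low byte comes first in memory.
Reassemble most-significant byte first: DC 9A → 0xDC9A.

0xDC9A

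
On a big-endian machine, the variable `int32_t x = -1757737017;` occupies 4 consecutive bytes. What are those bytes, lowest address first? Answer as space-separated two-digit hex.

Two's complement of -1757737017 in 32 bits: 1757737017 = 0x68C4F039; invert → 0x973B0FC6; add 1 → 0x973B0FC7.
Split into bytes (most-significant first): 97 3B 0F C7.
Big-endian stores the most-significant byte at the lowest address.
So the memory order matches the most-significant-first order: 97 3B 0F C7.

97 3B 0F C7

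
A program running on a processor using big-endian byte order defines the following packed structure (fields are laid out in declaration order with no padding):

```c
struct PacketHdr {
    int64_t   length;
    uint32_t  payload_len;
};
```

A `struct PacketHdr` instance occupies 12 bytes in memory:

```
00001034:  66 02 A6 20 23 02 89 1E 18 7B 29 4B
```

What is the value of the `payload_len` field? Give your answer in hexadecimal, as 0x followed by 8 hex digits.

0x187B294B

`payload_len` follows `length` (8 bytes), so it starts at byte offset 8 and occupies 4 bytes.
Bytes at offsets 8..11: 18 7B 29 4B.
Big-endian: lowest address holds the most-significant byte.
The bytes are already most-significant first: 0x187B294B.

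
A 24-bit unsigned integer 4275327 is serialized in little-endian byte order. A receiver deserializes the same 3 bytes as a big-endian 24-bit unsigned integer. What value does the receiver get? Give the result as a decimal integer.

4275327 in 24-bit hexadecimal is 0x413C7F.
Stored little-endian, the bytes at ascending addresses are 7F 3C 41.
Read back as big-endian, the last byte is least significant, giving 0x7F3C41.
0x7F3C41 = 8338497.

8338497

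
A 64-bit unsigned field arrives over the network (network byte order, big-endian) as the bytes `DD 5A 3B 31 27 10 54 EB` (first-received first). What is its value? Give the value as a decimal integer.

15950126112580850923

Big-endian: lowest address holds the most-significant byte.
The bytes are already most-significant first: 0xDD5A3B31271054EB.
0xDD5A3B31271054EB = 15950126112580850923.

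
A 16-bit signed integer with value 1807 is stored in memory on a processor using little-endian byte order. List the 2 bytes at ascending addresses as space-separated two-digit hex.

1807 in hexadecimal, padded to 16 bits, is 0x070F.
Split into bytes (most-significant first): 07 0F.
In little-endian order the low byte comes first in memory.
So at ascending addresses the bytes are 0F 07.

0F 07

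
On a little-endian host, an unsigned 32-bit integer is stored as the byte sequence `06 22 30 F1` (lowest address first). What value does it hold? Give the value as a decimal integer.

4046463494

Little-endian: lowest address holds the least-significant byte.
Reassemble most-significant byte first: F1 30 22 06 → 0xF1302206.
0xF1302206 = 4046463494.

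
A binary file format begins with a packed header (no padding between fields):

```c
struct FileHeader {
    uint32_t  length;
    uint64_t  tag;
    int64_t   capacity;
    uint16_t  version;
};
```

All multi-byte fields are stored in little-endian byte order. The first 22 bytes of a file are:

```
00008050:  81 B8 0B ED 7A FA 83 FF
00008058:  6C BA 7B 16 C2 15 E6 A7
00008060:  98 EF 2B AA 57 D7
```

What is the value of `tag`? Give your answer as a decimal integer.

`tag` follows `length` (4 bytes), so it starts at byte offset 4 and occupies 8 bytes.
Bytes at offsets 4..11: 7A FA 83 FF 6C BA 7B 16.
Little-endian stores the least-significant byte at the lowest address.
Reassemble most-significant byte first: 16 7B BA 6C FF 83 FA 7A → 0x167BBA6CFF83FA7A.
0x167BBA6CFF83FA7A = 1620093468275899002.

1620093468275899002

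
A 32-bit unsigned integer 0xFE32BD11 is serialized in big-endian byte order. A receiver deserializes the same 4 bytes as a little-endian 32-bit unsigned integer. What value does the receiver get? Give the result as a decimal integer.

297612030

Stored big-endian, the bytes at ascending addresses are FE 32 BD 11.
Read back as little-endian, the first byte is least significant, giving 0x11BD32FE.
0x11BD32FE = 297612030.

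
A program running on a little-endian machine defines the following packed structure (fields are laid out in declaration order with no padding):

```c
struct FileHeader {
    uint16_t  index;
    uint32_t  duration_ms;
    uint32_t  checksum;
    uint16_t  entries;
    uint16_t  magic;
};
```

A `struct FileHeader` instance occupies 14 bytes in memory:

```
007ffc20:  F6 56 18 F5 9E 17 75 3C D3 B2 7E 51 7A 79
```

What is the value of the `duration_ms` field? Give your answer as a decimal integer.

`duration_ms` follows `index` (2 bytes), so it starts at byte offset 2 and occupies 4 bytes.
Bytes at offsets 2..5: 18 F5 9E 17.
Little-endian: lowest address holds the least-significant byte.
Reassemble most-significant byte first: 17 9E F5 18 → 0x179EF518.
0x179EF518 = 396293400.

396293400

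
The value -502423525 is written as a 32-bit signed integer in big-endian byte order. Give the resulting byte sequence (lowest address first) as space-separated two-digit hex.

Two's complement of -502423525 in 32 bits: 502423525 = 0x1DF25FE5; invert → 0xE20DA01A; add 1 → 0xE20DA01B.
Split into bytes (most-significant first): E2 0D A0 1B.
Big-endian: lowest address holds the most-significant byte.
So the memory order matches the most-significant-first order: E2 0D A0 1B.

E2 0D A0 1B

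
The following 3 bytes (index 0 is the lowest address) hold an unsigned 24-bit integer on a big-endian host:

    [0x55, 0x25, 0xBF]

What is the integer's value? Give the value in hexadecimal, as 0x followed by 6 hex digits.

Big-endian stores the most-significant byte at the lowest address.
The bytes are already most-significant first: 0x5525BF.

0x5525BF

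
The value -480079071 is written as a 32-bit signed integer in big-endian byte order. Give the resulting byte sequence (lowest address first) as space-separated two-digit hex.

E3 62 93 21

Two's complement of -480079071 in 32 bits: 480079071 = 0x1C9D6CDF; invert → 0xE3629320; add 1 → 0xE3629321.
Split into bytes (most-significant first): E3 62 93 21.
In big-endian order the high byte comes first in memory.
So the memory order matches the most-significant-first order: E3 62 93 21.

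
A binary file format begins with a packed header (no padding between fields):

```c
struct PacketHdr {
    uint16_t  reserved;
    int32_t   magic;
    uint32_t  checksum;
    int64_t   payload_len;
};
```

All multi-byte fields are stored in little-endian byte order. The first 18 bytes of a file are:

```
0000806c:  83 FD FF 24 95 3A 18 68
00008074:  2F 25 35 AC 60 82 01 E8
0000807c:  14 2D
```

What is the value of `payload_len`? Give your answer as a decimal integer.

`payload_len` follows `reserved` (2 B), `magic` (4 B), `checksum` (4 B), so it starts at offset 2 + 4 + 4 = 10 and occupies 8 bytes.
Bytes at offsets 10..17: 35 AC 60 82 01 E8 14 2D.
In little-endian order the low byte comes first in memory.
Reassemble most-significant byte first: 2D 14 E8 01 82 60 AC 35 → 0x2D14E8018260AC35.
0x2D14E8018260AC35 = 3248476324420955189.

3248476324420955189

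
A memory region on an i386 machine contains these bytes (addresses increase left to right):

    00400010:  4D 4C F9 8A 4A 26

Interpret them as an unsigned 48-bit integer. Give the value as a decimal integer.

42101601029197

Little-endian stores the least-significant byte at the lowest address.
Reassemble most-significant byte first: 26 4A 8A F9 4C 4D → 0x264A8AF94C4D.
0x264A8AF94C4D = 42101601029197.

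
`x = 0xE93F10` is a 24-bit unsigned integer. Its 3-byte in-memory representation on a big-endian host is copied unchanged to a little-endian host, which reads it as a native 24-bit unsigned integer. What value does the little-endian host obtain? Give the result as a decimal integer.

1064937

Stored big-endian, the bytes at ascending addresses are E9 3F 10.
Read back as little-endian, the first byte is least significant, giving 0x103FE9.
0x103FE9 = 1064937.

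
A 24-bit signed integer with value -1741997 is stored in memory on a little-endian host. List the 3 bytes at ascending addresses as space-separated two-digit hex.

53 6B E5

Two's complement of -1741997 in 24 bits: 1741997 = 0x1A94AD; invert → 0xE56B52; add 1 → 0xE56B53.
Split into bytes (most-significant first): E5 6B 53.
Little-endian: lowest address holds the least-significant byte.
So at ascending addresses the bytes are 53 6B E5.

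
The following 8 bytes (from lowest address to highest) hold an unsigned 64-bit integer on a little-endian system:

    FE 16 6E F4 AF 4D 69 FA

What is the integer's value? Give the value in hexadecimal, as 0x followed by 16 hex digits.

Little-endian: lowest address holds the least-significant byte.
Reassemble most-significant byte first: FA 69 4D AF F4 6E 16 FE → 0xFA694DAFF46E16FE.

0xFA694DAFF46E16FE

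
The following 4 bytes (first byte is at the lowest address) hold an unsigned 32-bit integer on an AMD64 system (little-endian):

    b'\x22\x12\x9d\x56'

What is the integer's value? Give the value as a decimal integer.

Little-endian: lowest address holds the least-significant byte.
Reassemble most-significant byte first: 56 9D 12 22 → 0x569D1222.
0x569D1222 = 1453134370.

1453134370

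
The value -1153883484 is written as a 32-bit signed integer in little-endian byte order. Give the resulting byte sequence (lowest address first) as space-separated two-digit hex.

A4 22 39 BB

Two's complement of -1153883484 in 32 bits: 1153883484 = 0x44C6DD5C; invert → 0xBB3922A3; add 1 → 0xBB3922A4.
Split into bytes (most-significant first): BB 39 22 A4.
In little-endian order the low byte comes first in memory.
So at ascending addresses the bytes are A4 22 39 BB.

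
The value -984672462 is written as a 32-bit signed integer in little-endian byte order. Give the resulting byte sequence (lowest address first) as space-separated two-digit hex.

Two's complement of -984672462 in 32 bits: 984672462 = 0x3AB0E8CE; invert → 0xC54F1731; add 1 → 0xC54F1732.
Split into bytes (most-significant first): C5 4F 17 32.
Little-endian stores the least-significant byte at the lowest address.
So at ascending addresses the bytes are 32 17 4F C5.

32 17 4F C5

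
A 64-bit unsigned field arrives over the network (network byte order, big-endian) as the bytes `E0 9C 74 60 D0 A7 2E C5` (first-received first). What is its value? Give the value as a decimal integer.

16184939120029019845

In big-endian order the high byte comes first in memory.
The bytes are already most-significant first: 0xE09C7460D0A72EC5.
0xE09C7460D0A72EC5 = 16184939120029019845.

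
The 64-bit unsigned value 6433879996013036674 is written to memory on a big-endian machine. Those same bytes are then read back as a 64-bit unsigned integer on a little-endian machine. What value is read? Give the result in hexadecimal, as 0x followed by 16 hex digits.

0x8244D9A9C4BB4959

6433879996013036674 in 64-bit hexadecimal is 0x5949BBC4A9D94482.
Stored big-endian, the bytes at ascending addresses are 59 49 BB C4 A9 D9 44 82.
Read back as little-endian, the first byte is least significant, giving 0x8244D9A9C4BB4959.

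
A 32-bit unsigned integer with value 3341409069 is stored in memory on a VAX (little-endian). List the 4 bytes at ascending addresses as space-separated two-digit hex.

2D DB 29 C7

3341409069 in hexadecimal, padded to 32 bits, is 0xC729DB2D.
Split into bytes (most-significant first): C7 29 DB 2D.
Little-endian stores the least-significant byte at the lowest address.
So at ascending addresses the bytes are 2D DB 29 C7.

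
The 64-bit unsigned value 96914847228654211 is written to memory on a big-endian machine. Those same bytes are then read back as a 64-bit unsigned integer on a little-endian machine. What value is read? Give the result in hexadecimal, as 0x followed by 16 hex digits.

0x837286428A4F5801

96914847228654211 in 64-bit hexadecimal is 0x01584F8A42867283.
Stored big-endian, the bytes at ascending addresses are 01 58 4F 8A 42 86 72 83.
Read back as little-endian, the first byte is least significant, giving 0x837286428A4F5801.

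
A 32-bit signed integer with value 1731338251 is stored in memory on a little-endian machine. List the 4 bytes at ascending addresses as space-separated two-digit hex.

0B 20 32 67

1731338251 in hexadecimal, padded to 32 bits, is 0x6732200B.
Split into bytes (most-significant first): 67 32 20 0B.
Little-endian: lowest address holds the least-significant byte.
So at ascending addresses the bytes are 0B 20 32 67.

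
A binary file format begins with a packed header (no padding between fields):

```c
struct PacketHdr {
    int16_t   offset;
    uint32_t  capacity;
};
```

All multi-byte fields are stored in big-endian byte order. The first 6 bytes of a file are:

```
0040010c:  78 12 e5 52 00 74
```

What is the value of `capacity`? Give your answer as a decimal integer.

`capacity` follows `offset` (2 bytes), so it starts at byte offset 2 and occupies 4 bytes.
Bytes at offsets 2..5: E5 52 00 74.
Big-endian stores the most-significant byte at the lowest address.
The bytes are already most-significant first: 0xE5520074.
0xE5520074 = 3847356532.

3847356532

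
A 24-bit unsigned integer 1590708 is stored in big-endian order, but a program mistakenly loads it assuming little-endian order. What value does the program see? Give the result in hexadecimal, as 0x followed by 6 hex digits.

0xB44518

1590708 in 24-bit hexadecimal is 0x1845B4.
Stored big-endian, the bytes at ascending addresses are 18 45 B4.
Read back as little-endian, the first byte is least significant, giving 0xB44518.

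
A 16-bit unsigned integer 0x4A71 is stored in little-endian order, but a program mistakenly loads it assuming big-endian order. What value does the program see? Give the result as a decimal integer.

29002

Stored little-endian, the bytes at ascending addresses are 71 4A.
Read back as big-endian, the last byte is least significant, giving 0x714A.
0x714A = 29002.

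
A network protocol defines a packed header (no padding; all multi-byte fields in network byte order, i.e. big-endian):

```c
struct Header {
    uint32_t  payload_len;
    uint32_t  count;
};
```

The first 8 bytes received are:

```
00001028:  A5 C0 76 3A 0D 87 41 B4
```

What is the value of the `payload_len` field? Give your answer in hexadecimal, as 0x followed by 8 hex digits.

`payload_len` is the first field, at byte offset 0, occupying 4 bytes.
Bytes at offsets 0..3: A5 C0 76 3A.
Big-endian stores the most-significant byte at the lowest address.
The bytes are already most-significant first: 0xA5C0763A.

0xA5C0763A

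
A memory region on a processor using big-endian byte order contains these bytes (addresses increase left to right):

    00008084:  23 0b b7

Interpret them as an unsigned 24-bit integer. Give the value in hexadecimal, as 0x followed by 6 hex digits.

0x230BB7

Big-endian stores the most-significant byte at the lowest address.
The bytes are already most-significant first: 0x230BB7.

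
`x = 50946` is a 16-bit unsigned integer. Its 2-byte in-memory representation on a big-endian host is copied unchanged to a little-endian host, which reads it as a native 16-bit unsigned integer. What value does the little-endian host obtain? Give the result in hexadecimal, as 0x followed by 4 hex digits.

0x02C7

50946 in 16-bit hexadecimal is 0xC702.
Stored big-endian, the bytes at ascending addresses are C7 02.
Read back as little-endian, the first byte is least significant, giving 0x02C7.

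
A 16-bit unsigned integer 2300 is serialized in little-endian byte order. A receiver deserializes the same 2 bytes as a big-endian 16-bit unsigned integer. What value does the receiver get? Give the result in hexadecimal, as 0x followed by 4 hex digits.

0xFC08

2300 in 16-bit hexadecimal is 0x08FC.
Stored little-endian, the bytes at ascending addresses are FC 08.
Read back as big-endian, the last byte is least significant, giving 0xFC08.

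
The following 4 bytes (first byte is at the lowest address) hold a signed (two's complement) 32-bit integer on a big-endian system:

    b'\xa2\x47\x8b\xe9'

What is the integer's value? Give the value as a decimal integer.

Big-endian: lowest address holds the most-significant byte.
The bytes are already most-significant first: 0xA2478BE9.
Top bit is set, so as a signed 32-bit value this is 0xA2478BE9 − 2^32 = -1572369431.

-1572369431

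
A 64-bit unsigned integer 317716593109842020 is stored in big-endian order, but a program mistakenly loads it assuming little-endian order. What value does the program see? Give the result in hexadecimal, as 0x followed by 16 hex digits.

317716593109842020 in 64-bit hexadecimal is 0x0468C18EDF8F3864.
Stored big-endian, the bytes at ascending addresses are 04 68 C1 8E DF 8F 38 64.
Read back as little-endian, the first byte is least significant, giving 0x64388FDF8EC16804.

0x64388FDF8EC16804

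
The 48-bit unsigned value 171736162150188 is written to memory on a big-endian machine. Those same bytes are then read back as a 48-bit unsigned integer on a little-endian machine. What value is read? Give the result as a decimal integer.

49099805045148

171736162150188 in 48-bit hexadecimal is 0x9C3170F0A72C.
Stored big-endian, the bytes at ascending addresses are 9C 31 70 F0 A7 2C.
Read back as little-endian, the first byte is least significant, giving 0x2CA7F070319C.
0x2CA7F070319C = 49099805045148.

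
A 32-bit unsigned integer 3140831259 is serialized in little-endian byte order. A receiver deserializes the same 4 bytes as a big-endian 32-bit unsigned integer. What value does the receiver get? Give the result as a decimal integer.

3140831259 in 32-bit hexadecimal is 0xBB35481B.
Stored little-endian, the bytes at ascending addresses are 1B 48 35 BB.
Read back as big-endian, the last byte is least significant, giving 0x1B4835BB.
0x1B4835BB = 457717179.

457717179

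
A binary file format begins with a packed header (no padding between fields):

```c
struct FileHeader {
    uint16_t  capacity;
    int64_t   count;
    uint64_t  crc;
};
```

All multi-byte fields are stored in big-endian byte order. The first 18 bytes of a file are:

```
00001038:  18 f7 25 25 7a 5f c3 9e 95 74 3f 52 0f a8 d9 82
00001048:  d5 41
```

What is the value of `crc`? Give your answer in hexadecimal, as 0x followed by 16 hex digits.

0x3F520FA8D982D541

`crc` follows `capacity` (2 B), `count` (8 B), so it starts at offset 2 + 8 = 10 and occupies 8 bytes.
Bytes at offsets 10..17: 3F 52 0F A8 D9 82 D5 41.
Big-endian: lowest address holds the most-significant byte.
The bytes are already most-significant first: 0x3F520FA8D982D541.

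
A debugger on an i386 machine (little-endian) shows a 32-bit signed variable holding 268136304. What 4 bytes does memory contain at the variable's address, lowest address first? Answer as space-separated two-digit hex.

268136304 in hexadecimal, padded to 32 bits, is 0x0FFB6F70.
Split into bytes (most-significant first): 0F FB 6F 70.
Little-endian: lowest address holds the least-significant byte.
So at ascending addresses the bytes are 70 6F FB 0F.

70 6F FB 0F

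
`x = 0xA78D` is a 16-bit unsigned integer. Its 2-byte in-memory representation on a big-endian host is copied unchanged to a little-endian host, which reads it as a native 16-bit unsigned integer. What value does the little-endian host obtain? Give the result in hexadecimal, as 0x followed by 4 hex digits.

0x8DA7

Stored big-endian, the bytes at ascending addresses are A7 8D.
Read back as little-endian, the first byte is least significant, giving 0x8DA7.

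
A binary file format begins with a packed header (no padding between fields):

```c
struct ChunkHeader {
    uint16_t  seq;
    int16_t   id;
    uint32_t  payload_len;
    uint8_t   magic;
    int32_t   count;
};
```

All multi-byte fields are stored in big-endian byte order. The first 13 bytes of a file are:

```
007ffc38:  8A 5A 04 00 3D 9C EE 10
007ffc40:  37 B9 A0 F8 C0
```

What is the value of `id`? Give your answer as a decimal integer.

1024

`id` follows `seq` (2 bytes), so it starts at byte offset 2 and occupies 2 bytes.
Bytes at offsets 2..3: 04 00.
Big-endian: lowest address holds the most-significant byte.
The bytes are already most-significant first: 0x0400.
0x0400 = 1024.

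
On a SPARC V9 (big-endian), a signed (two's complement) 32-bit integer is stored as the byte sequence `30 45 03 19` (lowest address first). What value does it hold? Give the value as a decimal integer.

809829145

Big-endian: lowest address holds the most-significant byte.
The bytes are already most-significant first: 0x30450319.
0x30450319 = 809829145.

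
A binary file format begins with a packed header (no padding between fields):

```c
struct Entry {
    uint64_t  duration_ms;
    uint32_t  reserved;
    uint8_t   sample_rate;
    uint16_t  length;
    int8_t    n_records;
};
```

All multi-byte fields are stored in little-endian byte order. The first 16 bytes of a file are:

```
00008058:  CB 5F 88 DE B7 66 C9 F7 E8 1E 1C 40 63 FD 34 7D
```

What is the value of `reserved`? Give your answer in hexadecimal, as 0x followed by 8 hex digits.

`reserved` follows `duration_ms` (8 bytes), so it starts at byte offset 8 and occupies 4 bytes.
Bytes at offsets 8..11: E8 1E 1C 40.
In little-endian order the low byte comes first in memory.
Reassemble most-significant byte first: 40 1C 1E E8 → 0x401C1EE8.

0x401C1EE8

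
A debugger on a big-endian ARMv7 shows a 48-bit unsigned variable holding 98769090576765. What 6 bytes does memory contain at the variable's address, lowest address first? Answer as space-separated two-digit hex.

98769090576765 in hexadecimal, padded to 48 bits, is 0x59D4788F017D.
Split into bytes (most-significant first): 59 D4 78 8F 01 7D.
Big-endian stores the most-significant byte at the lowest address.
So the memory order matches the most-significant-first order: 59 D4 78 8F 01 7D.

59 D4 78 8F 01 7D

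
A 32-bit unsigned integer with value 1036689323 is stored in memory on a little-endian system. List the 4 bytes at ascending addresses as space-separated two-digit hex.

1036689323 in hexadecimal, padded to 32 bits, is 0x3DCA9FAB.
Split into bytes (most-significant first): 3D CA 9F AB.
In little-endian order the low byte comes first in memory.
So at ascending addresses the bytes are AB 9F CA 3D.

AB 9F CA 3D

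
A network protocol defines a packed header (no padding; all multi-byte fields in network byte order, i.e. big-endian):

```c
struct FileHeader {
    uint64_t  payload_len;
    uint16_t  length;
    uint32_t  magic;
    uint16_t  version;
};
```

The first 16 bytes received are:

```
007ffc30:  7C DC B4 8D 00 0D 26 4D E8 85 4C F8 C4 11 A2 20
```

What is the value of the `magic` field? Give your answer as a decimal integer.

`magic` follows `payload_len` (8 B), `length` (2 B), so it starts at offset 8 + 2 = 10 and occupies 4 bytes.
Bytes at offsets 10..13: 4C F8 C4 11.
In big-endian order the high byte comes first in memory.
The bytes are already most-significant first: 0x4CF8C411.
0x4CF8C411 = 1291371537.

1291371537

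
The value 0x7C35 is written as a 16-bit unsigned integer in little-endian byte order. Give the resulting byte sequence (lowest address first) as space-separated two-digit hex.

35 7C

Split into bytes (most-significant first): 7C 35.
Little-endian: lowest address holds the least-significant byte.
So at ascending addresses the bytes are 35 7C.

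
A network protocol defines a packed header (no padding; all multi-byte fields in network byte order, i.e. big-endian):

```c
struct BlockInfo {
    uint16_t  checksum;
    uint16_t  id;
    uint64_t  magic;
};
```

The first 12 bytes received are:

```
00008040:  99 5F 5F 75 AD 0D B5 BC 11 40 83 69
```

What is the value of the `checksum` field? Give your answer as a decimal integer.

`checksum` is the first field, at byte offset 0, occupying 2 bytes.
Bytes at offsets 0..1: 99 5F.
Big-endian stores the most-significant byte at the lowest address.
The bytes are already most-significant first: 0x995F.
0x995F = 39263.

39263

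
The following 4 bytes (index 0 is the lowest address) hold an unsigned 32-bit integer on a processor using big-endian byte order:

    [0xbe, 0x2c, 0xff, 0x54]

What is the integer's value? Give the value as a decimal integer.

3190619988

In big-endian order the high byte comes first in memory.
The bytes are already most-significant first: 0xBE2CFF54.
0xBE2CFF54 = 3190619988.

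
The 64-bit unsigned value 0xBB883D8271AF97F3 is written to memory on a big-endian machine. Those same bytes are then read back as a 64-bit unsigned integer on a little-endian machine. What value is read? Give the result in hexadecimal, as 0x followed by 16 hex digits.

Stored big-endian, the bytes at ascending addresses are BB 88 3D 82 71 AF 97 F3.
Read back as little-endian, the first byte is least significant, giving 0xF397AF71823D88BB.

0xF397AF71823D88BB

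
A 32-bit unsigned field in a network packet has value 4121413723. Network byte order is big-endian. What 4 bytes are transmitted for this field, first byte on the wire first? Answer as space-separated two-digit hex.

F5 A7 C8 5B

4121413723 in hexadecimal, padded to 32 bits, is 0xF5A7C85B.
Split into bytes (most-significant first): F5 A7 C8 5B.
Big-endian stores the most-significant byte at the lowest address.
So the memory order matches the most-significant-first order: F5 A7 C8 5B.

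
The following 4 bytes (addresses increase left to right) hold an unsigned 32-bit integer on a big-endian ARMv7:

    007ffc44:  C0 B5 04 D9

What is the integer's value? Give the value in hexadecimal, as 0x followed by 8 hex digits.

0xC0B504D9

In big-endian order the high byte comes first in memory.
The bytes are already most-significant first: 0xC0B504D9.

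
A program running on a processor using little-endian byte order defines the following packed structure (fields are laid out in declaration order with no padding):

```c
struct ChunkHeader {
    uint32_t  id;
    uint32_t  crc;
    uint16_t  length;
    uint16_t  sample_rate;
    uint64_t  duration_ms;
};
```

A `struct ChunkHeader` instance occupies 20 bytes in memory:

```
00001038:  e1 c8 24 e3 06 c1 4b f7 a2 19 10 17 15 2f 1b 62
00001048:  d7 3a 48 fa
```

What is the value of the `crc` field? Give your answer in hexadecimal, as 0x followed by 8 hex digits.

0xF74BC106

`crc` follows `id` (4 bytes), so it starts at byte offset 4 and occupies 4 bytes.
Bytes at offsets 4..7: 06 C1 4B F7.
Little-endian stores the least-significant byte at the lowest address.
Reassemble most-significant byte first: F7 4B C1 06 → 0xF74BC106.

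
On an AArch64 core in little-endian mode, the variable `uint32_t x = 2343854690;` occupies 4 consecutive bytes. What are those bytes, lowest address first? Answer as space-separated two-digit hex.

2343854690 in hexadecimal, padded to 32 bits, is 0x8BB46262.
Split into bytes (most-significant first): 8B B4 62 62.
Little-endian stores the least-significant byte at the lowest address.
So at ascending addresses the bytes are 62 62 B4 8B.

62 62 B4 8B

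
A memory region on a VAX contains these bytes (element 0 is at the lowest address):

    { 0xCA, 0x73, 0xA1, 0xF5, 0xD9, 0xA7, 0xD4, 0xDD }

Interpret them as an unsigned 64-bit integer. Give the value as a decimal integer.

15984585532015473610

Little-endian stores the least-significant byte at the lowest address.
Reassemble most-significant byte first: DD D4 A7 D9 F5 A1 73 CA → 0xDDD4A7D9F5A173CA.
0xDDD4A7D9F5A173CA = 15984585532015473610.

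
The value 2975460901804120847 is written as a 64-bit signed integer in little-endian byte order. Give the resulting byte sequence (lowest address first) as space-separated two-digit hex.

2975460901804120847 in hexadecimal, padded to 64 bits, is 0x294AF5ECEF191B0F.
Split into bytes (most-significant first): 29 4A F5 EC EF 19 1B 0F.
Little-endian stores the least-significant byte at the lowest address.
So at ascending addresses the bytes are 0F 1B 19 EF EC F5 4A 29.

0F 1B 19 EF EC F5 4A 29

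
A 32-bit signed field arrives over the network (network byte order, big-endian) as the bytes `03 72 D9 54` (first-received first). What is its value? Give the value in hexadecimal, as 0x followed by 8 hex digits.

0x0372D954

Big-endian stores the most-significant byte at the lowest address.
The bytes are already most-significant first: 0x0372D954.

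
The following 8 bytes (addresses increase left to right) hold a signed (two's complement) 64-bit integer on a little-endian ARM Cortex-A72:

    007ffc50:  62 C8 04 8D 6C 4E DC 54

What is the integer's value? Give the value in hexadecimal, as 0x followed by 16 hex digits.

In little-endian order the low byte comes first in memory.
Reassemble most-significant byte first: 54 DC 4E 6C 8D 04 C8 62 → 0x54DC4E6C8D04C862.

0x54DC4E6C8D04C862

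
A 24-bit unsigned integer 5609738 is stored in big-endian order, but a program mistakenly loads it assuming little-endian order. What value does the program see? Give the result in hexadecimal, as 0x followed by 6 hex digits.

5609738 in 24-bit hexadecimal is 0x55990A.
Stored big-endian, the bytes at ascending addresses are 55 99 0A.
Read back as little-endian, the first byte is least significant, giving 0x0A9955.

0x0A9955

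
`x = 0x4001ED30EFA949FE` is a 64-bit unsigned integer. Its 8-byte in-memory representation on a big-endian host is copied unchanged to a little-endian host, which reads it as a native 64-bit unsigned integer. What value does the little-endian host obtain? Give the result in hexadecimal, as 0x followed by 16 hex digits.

0xFE49A9EF30ED0140

Stored big-endian, the bytes at ascending addresses are 40 01 ED 30 EF A9 49 FE.
Read back as little-endian, the first byte is least significant, giving 0xFE49A9EF30ED0140.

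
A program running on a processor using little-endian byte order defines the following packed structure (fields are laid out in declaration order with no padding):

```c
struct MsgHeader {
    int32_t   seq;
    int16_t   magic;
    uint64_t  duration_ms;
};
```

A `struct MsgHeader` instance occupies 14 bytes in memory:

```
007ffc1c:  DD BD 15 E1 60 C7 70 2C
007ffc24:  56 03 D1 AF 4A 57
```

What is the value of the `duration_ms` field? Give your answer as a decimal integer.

`duration_ms` follows `seq` (4 B), `magic` (2 B), so it starts at offset 4 + 2 = 6 and occupies 8 bytes.
Bytes at offsets 6..13: 70 2C 56 03 D1 AF 4A 57.
Little-endian: lowest address holds the least-significant byte.
Reassemble most-significant byte first: 57 4A AF D1 03 56 2C 70 → 0x574AAFD103562C70.
0x574AAFD103562C70 = 6290033141815323760.

6290033141815323760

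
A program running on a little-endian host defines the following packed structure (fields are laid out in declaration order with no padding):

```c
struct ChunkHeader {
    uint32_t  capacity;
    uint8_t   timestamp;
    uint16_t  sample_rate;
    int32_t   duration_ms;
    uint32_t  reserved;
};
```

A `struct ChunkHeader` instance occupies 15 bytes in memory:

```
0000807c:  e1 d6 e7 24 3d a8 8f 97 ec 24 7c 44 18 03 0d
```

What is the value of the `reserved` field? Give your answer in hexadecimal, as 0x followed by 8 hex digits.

`reserved` follows `capacity` (4 B), `timestamp` (1 B), `sample_rate` (2 B), `duration_ms` (4 B), so it starts at offset 4 + 1 + 2 + 4 = 11 and occupies 4 bytes.
Bytes at offsets 11..14: 44 18 03 0D.
Little-endian: lowest address holds the least-significant byte.
Reassemble most-significant byte first: 0D 03 18 44 → 0x0D031844.

0x0D031844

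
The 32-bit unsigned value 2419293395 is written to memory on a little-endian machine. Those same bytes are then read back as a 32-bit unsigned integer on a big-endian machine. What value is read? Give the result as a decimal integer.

3548132240

2419293395 in 32-bit hexadecimal is 0x90337CD3.
Stored little-endian, the bytes at ascending addresses are D3 7C 33 90.
Read back as big-endian, the last byte is least significant, giving 0xD37C3390.
0xD37C3390 = 3548132240.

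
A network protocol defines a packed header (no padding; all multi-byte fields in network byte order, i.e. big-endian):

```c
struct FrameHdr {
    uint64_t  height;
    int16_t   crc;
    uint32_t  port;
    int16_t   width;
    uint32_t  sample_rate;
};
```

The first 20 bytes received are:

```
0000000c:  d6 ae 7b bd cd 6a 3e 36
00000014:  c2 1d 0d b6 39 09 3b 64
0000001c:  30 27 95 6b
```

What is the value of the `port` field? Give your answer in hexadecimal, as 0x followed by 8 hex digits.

0x0DB63909

`port` follows `height` (8 B), `crc` (2 B), so it starts at offset 8 + 2 = 10 and occupies 4 bytes.
Bytes at offsets 10..13: 0D B6 39 09.
Big-endian stores the most-significant byte at the lowest address.
The bytes are already most-significant first: 0x0DB63909.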